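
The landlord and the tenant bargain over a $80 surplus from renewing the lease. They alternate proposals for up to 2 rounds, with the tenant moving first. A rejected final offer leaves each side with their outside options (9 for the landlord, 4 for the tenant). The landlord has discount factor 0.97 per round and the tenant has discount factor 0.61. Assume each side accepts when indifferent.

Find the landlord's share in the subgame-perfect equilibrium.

73.72

Round 2 (the landlord proposes): the tenant gets 4 if talks fail, so the landlord offers 4 and keeps 76.
Round 1 (the tenant proposes): the landlord can get 76 next round, worth 0.97 × 76 = 73.72 now, so the tenant offers 73.72, keeping 6.28.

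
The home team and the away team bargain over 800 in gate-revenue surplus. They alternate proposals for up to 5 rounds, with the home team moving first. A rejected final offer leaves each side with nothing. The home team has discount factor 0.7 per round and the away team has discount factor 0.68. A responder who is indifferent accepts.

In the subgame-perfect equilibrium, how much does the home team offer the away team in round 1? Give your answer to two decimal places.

240.88

Round 5 (the home team proposes): the away team will accept anything ≥ 0, so the home team offers 0 and keeps 800.
Round 4 (the away team proposes): the home team can get 800 next round, worth 0.7 × 800 = 560 now; the away team offers that and keeps 240.
Round 3 (the home team proposes): the away team can get 240 next round, worth 0.68 × 240 = 163.2 now; the home team offers that and keeps 636.8.
Round 2 (the away team proposes): the home team can get 636.8 next round, worth 0.7 × 636.8 = 445.76 now. The away team offers 445.76 and keeps 800 − 445.76 = 354.24.
Round 1 (the home team proposes): the away team can get 354.24 next round, worth 0.68 × 354.24 = 240.8832 now, so the home team offers 240.8832, keeping 559.1168.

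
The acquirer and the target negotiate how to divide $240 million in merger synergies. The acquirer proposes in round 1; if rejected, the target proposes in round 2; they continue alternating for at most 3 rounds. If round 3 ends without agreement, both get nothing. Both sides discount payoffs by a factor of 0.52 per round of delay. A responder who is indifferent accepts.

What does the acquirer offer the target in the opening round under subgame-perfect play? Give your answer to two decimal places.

59.90

Round 3 (the acquirer proposes): the target will accept anything ≥ 0, so the acquirer offers 0 and keeps 240.
Round 2 (the target proposes): the acquirer can get 240 next round, worth 0.52 × 240 = 124.8 now. The target offers 124.8 and keeps 240 − 124.8 = 115.2.
Round 1 (the acquirer proposes): the target can get 115.2 next round, worth 0.52 × 115.2 = 59.904 now, so the acquirer offers 59.904, keeping 180.096.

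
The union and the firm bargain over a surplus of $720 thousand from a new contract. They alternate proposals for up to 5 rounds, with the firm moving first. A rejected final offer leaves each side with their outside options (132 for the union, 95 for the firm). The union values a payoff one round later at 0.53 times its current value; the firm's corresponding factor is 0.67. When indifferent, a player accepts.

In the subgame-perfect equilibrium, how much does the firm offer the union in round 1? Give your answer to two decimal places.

By backward induction:
Round 5 (the firm proposes): the union gets 132 if talks fail, so the firm offers 132 and keeps 588.
Round 4 (the union proposes): the firm can get 588 next round, worth 0.67 × 588 = 393.96 now, so the union offers 393.96, keeping 326.04.
Round 3 (the firm proposes): the union can get 326.04 next round, worth 0.53 × 326.04 = 172.8012 now, so the firm offers 172.8012, keeping 547.1988.
Round 2 (the union proposes): the firm can get 547.1988 next round, worth 0.67 × 547.1988 = 366.623196 now. The union offers 366.623196 and keeps 720 − 366.623196 = 353.376804.
Round 1 (the firm proposes): the union can get 353.376804 next round, worth 0.53 × 353.376804 = 187.28970612 now, so the firm offers 187.28970612, keeping 532.71029388.

187.29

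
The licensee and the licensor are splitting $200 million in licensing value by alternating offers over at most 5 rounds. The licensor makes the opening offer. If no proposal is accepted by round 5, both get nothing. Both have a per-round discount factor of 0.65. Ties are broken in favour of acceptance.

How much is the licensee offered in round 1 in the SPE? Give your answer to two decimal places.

Round 5 (the licensor proposes): rejection yields 0 for the licensee; the licensor offers 0 and keeps 200.
Round 4 (the licensee proposes): the licensor can get 200 next round, worth 0.65 × 200 = 130 now. The licensee offers 130 and keeps 200 − 130 = 70.
Round 3 (the licensor proposes): the licensee can get 70 next round, worth 0.65 × 70 = 45.5 now. The licensor offers 45.5 and keeps 200 − 45.5 = 154.5.
Round 2 (the licensee proposes): the licensor can get 154.5 next round, worth 0.65 × 154.5 = 100.425 now, so the licensee offers 100.425, keeping 99.575.
Round 1 (the licensor proposes): the licensee can get 99.575 next round, worth 0.65 × 99.575 = 64.72375 now; the licensor offers that and keeps 135.27625.

64.72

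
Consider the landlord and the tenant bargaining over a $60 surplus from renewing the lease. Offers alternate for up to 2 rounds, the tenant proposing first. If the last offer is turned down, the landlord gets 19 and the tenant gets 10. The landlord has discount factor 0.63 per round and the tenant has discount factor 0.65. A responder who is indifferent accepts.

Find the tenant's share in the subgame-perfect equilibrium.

28.5

Work backward from the last round.
Round 2 (the landlord proposes): the tenant gets 10 if talks fail, so the landlord offers 10 and keeps 50.
Round 1 (the tenant proposes): the landlord can get 50 next round, worth 0.63 × 50 = 31.5 now. The tenant offers 31.5 and keeps 60 − 31.5 = 28.5.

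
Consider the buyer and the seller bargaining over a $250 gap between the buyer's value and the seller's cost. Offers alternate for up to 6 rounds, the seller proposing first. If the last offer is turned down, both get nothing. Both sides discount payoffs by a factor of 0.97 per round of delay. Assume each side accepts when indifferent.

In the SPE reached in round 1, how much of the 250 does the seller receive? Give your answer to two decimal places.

21.20

By backward induction:
Round 6 (the buyer proposes): rejection yields 0 for the seller; the buyer offers 0 and keeps 250.
Round 5 (the seller proposes): the buyer can get 250 next round, worth 0.97 × 250 = 242.5 now. The seller offers 242.5 and keeps 250 − 242.5 = 7.5.
Round 4 (the buyer proposes): the seller can get 7.5 next round, worth 0.97 × 7.5 = 7.275 now. The buyer offers 7.275 and keeps 250 − 7.275 = 242.725.
Round 3 (the seller proposes): the buyer can get 242.725 next round, worth 0.97 × 242.725 = 235.44325 now; the seller offers that and keeps 14.55675.
Round 2 (the buyer proposes): the seller can get 14.55675 next round, worth 0.97 × 14.55675 = 14.1200475 now; the buyer offers that and keeps 235.8799525.
Round 1 (the seller proposes): the buyer can get 235.8799525 next round, worth 0.97 × 235.8799525 = 228.803553925 now. The seller offers 228.803553925 and keeps 250 − 228.803553925 = 21.196446075.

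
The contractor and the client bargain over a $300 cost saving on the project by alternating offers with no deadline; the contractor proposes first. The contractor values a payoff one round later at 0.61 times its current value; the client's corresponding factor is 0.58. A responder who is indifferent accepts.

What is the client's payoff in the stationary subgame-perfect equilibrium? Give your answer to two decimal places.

In a stationary SPE each proposer offers the other exactly their discounted continuation value.
If the contractor keeps x when proposing and the client keeps y when proposing, then x = 300 − 0.58y and y = 300 − 0.61x.
Solving: x = 300(1 − 0.58) / (1 − 0.61·0.58) = 126 / 0.6462 ≈ 194.9861.
The client gets 300 − 194.9861 ≈ 105.0139.

105.01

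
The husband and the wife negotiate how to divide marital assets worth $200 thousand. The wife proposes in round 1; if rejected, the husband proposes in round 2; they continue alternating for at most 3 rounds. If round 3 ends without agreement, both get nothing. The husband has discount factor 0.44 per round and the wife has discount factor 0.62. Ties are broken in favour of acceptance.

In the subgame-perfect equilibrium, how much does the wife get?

Work backward from the last round.
Round 3 (the wife proposes): the husband will accept anything ≥ 0, so the wife offers 0 and keeps 200.
Round 2 (the husband proposes): the wife can get 200 next round, worth 0.62 × 200 = 124 now; the husband offers that and keeps 76.
Round 1 (the wife proposes): the husband can get 76 next round, worth 0.44 × 76 = 33.44 now; the wife offers that and keeps 166.56.

166.56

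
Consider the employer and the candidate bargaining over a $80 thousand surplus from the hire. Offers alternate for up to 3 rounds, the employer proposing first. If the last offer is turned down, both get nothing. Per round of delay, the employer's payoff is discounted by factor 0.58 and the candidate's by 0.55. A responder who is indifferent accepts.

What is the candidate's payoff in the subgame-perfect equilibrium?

18.48

Work backward from the last round.
Round 3 (the employer proposes): the candidate will accept anything ≥ 0, so the employer offers 0 and keeps 80.
Round 2 (the candidate proposes): the employer can get 80 next round, worth 0.58 × 80 = 46.4 now, so the candidate offers 46.4, keeping 33.6.
Round 1 (the employer proposes): the candidate can get 33.6 next round, worth 0.55 × 33.6 = 18.48 now, so the employer offers 18.48, keeping 61.52.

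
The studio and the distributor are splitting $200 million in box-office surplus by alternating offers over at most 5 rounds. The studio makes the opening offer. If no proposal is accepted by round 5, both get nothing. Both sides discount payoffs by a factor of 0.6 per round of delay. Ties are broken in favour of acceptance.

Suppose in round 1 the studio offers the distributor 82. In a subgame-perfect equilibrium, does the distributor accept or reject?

Round 5 (the studio proposes): the distributor will accept anything ≥ 0, so the studio offers 0 and keeps 200.
Round 4 (the distributor proposes): the studio can get 200 next round, worth 0.6 × 200 = 120 now, so the distributor offers 120, keeping 80.
Round 3 (the studio proposes): the distributor can get 80 next round, worth 0.6 × 80 = 48 now. The studio offers 48 and keeps 200 − 48 = 152.
Round 2 (the distributor proposes): the studio can get 152 next round, worth 0.6 × 152 = 91.2 now; the distributor offers that and keeps 108.8.
So by rejecting in round 1, the distributor gets 108.8 next round, worth 0.6 × 108.8 = 65.28 now.
Offer 82 ≥ 65.28, so the distributor accepts.

Accept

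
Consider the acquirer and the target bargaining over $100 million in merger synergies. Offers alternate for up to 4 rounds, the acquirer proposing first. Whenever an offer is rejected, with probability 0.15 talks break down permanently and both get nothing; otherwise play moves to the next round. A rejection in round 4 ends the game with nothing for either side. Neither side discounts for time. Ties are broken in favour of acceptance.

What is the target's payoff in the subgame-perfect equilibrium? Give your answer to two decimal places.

74.16

Round 4 (the target proposes): the acquirer will accept anything ≥ 0, so the target offers 0 and keeps 100.
Round 3 (the acquirer proposes): rejecting gives the target an expected 0.85 × 100 = 85. The acquirer offers 85 and keeps 100 − 85 = 15.
Round 2 (the target proposes): rejecting gives the acquirer an expected 0.85 × 15 = 12.75; the target offers that and keeps 87.25.
Round 1 (the acquirer proposes): rejecting gives the target an expected 0.85 × 87.25 = 74.1625; the acquirer offers that and keeps 25.8375.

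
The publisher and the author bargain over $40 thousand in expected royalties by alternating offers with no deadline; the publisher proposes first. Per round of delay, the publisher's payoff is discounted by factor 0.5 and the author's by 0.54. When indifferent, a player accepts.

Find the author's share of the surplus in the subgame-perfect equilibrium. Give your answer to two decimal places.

In a stationary SPE each proposer offers the other exactly their discounted continuation value.
If the publisher keeps x when proposing and the author keeps y when proposing, then x = 40 − 0.54y and y = 40 − 0.5x.
Solving: x = 40(1 − 0.54) / (1 − 0.5·0.54) = 18.4 / 0.73 ≈ 25.2055.
The author gets 40 − 25.2055 ≈ 14.7945.

14.79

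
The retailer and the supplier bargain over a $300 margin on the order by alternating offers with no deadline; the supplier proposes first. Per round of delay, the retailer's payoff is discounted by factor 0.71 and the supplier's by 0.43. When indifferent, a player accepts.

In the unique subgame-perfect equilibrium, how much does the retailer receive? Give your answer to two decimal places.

174.77

In a stationary SPE each proposer offers the other exactly their discounted continuation value.
If the supplier keeps x when proposing and the retailer keeps y when proposing, then x = 300 − 0.71y and y = 300 − 0.43x.
Solving: x = 300(1 − 0.71) / (1 − 0.43·0.71) = 87 / 0.6947 ≈ 125.2339.
The retailer gets 300 − 125.2339 ≈ 174.7661.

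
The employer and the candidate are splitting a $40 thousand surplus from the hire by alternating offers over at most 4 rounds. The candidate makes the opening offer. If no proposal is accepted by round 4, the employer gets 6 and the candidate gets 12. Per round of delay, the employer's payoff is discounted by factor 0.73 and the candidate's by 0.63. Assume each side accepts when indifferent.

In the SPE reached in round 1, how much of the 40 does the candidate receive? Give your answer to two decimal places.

19.80

Round 4 (the employer proposes): the candidate gets 12 if talks fail, so the employer offers 12 and keeps 28.
Round 3 (the candidate proposes): the employer can get 28 next round, worth 0.73 × 28 = 20.44 now, so the candidate offers 20.44, keeping 19.56.
Round 2 (the employer proposes): the candidate can get 19.56 next round, worth 0.63 × 19.56 = 12.3228 now, so the employer offers 12.3228, keeping 27.6772.
Round 1 (the candidate proposes): the employer can get 27.6772 next round, worth 0.73 × 27.6772 = 20.204356 now. The candidate offers 20.204356 and keeps 40 − 20.204356 = 19.795644.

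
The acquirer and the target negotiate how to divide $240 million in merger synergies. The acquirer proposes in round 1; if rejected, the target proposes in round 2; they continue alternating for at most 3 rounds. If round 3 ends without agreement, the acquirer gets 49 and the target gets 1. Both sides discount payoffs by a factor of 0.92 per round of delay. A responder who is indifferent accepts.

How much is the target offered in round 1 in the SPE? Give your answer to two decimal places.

Round 3 (the acquirer proposes): the target gets 1 if talks fail, so the acquirer offers 1 and keeps 239.
Round 2 (the target proposes): the acquirer can get 239 next round, worth 0.92 × 239 = 219.88 now, so the target offers 219.88, keeping 20.12.
Round 1 (the acquirer proposes): the target can get 20.12 next round, worth 0.92 × 20.12 = 18.5104 now; the acquirer offers that and keeps 221.4896.

18.51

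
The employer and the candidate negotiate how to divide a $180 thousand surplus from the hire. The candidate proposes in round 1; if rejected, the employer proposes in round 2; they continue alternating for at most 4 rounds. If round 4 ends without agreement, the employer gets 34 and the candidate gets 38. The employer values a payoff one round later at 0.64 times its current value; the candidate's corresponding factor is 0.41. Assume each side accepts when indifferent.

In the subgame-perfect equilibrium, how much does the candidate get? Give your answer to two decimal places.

88.19

Round 4 (the employer proposes): the candidate gets 38 if talks fail, so the employer offers 38 and keeps 142.
Round 3 (the candidate proposes): the employer can get 142 next round, worth 0.64 × 142 = 90.88 now. The candidate offers 90.88 and keeps 180 − 90.88 = 89.12.
Round 2 (the employer proposes): the candidate can get 89.12 next round, worth 0.41 × 89.12 = 36.5392 now, so the employer offers 36.5392, keeping 143.4608.
Round 1 (the candidate proposes): the employer can get 143.4608 next round, worth 0.64 × 143.4608 = 91.814912 now. The candidate offers 91.814912 and keeps 180 − 91.814912 = 88.185088.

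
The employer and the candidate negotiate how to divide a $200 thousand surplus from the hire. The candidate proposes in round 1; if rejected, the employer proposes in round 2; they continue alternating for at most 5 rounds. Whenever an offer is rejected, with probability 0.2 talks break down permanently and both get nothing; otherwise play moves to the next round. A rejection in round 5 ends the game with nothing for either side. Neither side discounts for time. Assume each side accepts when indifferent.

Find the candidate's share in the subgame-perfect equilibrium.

147.52

By backward induction:
Round 5 (the candidate proposes): the employer will accept anything ≥ 0, so the candidate offers 0 and keeps 200.
Round 4 (the employer proposes): rejecting gives the candidate an expected 0.8 × 200 = 160, so the employer offers 160, keeping 40.
Round 3 (the candidate proposes): rejecting gives the employer an expected 0.8 × 40 = 32; the candidate offers that and keeps 168.
Round 2 (the employer proposes): rejecting gives the candidate an expected 0.8 × 168 = 134.4, so the employer offers 134.4, keeping 65.6.
Round 1 (the candidate proposes): rejecting gives the employer an expected 0.8 × 65.6 = 52.48, so the candidate offers 52.48, keeping 147.52.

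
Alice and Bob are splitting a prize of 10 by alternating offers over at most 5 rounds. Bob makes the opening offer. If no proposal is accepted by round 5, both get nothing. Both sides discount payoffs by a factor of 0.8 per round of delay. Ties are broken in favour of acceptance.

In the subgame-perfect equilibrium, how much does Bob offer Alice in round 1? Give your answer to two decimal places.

2.62

Work backward from the last round.
Round 5 (Bob proposes): rejection yields 0 for Alice; Bob offers 0 and keeps 10.
Round 4 (Alice proposes): Bob can get 10 next round, worth 0.8 × 10 = 8 now, so Alice offers 8, keeping 2.
Round 3 (Bob proposes): Alice can get 2 next round, worth 0.8 × 2 = 1.6 now; Bob offers that and keeps 8.4.
Round 2 (Alice proposes): Bob can get 8.4 next round, worth 0.8 × 8.4 = 6.72 now; Alice offers that and keeps 3.28.
Round 1 (Bob proposes): Alice can get 3.28 next round, worth 0.8 × 3.28 = 2.624 now, so Bob offers 2.624, keeping 7.376.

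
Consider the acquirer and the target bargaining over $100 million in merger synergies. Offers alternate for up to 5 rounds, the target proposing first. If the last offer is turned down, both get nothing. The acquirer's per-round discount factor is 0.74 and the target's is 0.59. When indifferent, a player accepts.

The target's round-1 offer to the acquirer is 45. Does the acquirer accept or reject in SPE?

Round 5 (the target proposes): rejection yields 0 for the acquirer; the target offers 0 and keeps 100.
Round 4 (the acquirer proposes): the target can get 100 next round, worth 0.59 × 100 = 59 now; the acquirer offers that and keeps 41.
Round 3 (the target proposes): the acquirer can get 41 next round, worth 0.74 × 41 = 30.34 now, so the target offers 30.34, keeping 69.66.
Round 2 (the acquirer proposes): the target can get 69.66 next round, worth 0.59 × 69.66 = 41.0994 now, so the acquirer offers 41.0994, keeping 58.9006.
So by rejecting in round 1, the acquirer gets 58.9006 next round, worth 0.74 × 58.9006 = 43.586444 now.
Offer 45 ≥ 43.586444, so the acquirer accepts.

Accept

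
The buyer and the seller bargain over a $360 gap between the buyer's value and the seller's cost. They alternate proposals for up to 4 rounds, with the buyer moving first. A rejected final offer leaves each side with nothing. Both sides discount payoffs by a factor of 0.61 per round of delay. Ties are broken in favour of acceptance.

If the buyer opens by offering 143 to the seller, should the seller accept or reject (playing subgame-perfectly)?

Reject

Round 4 (the seller proposes): the buyer will accept anything ≥ 0, so the seller offers 0 and keeps 360.
Round 3 (the buyer proposes): the seller can get 360 next round, worth 0.61 × 360 = 219.6 now, so the buyer offers 219.6, keeping 140.4.
Round 2 (the seller proposes): the buyer can get 140.4 next round, worth 0.61 × 140.4 = 85.644 now. The seller offers 85.644 and keeps 360 − 85.644 = 274.356.
So by rejecting in round 1, the seller gets 274.356 next round, worth 0.61 × 274.356 = 167.35716 now.
Offer 143 < 167.35716, so the seller rejects.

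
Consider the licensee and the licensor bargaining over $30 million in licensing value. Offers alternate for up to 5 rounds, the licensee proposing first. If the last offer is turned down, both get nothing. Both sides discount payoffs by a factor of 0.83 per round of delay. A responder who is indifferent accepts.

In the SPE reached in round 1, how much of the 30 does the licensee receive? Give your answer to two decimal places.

22.85

Round 5 (the licensee proposes): the licensor will accept anything ≥ 0, so the licensee offers 0 and keeps 30.
Round 4 (the licensor proposes): the licensee can get 30 next round, worth 0.83 × 30 = 24.9 now. The licensor offers 24.9 and keeps 30 − 24.9 = 5.1.
Round 3 (the licensee proposes): the licensor can get 5.1 next round, worth 0.83 × 5.1 = 4.233 now, so the licensee offers 4.233, keeping 25.767.
Round 2 (the licensor proposes): the licensee can get 25.767 next round, worth 0.83 × 25.767 = 21.38661 now. The licensor offers 21.38661 and keeps 30 − 21.38661 = 8.61339.
Round 1 (the licensee proposes): the licensor can get 8.61339 next round, worth 0.83 × 8.61339 = 7.1491137 now, so the licensee offers 7.1491137, keeping 22.8508863.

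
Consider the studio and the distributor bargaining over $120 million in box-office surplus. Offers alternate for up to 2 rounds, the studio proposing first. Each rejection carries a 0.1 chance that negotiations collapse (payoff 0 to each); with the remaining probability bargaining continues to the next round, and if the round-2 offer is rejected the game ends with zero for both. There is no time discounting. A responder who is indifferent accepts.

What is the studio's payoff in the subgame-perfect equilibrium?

12

Round 2 (the distributor proposes): the studio will accept anything ≥ 0, so the distributor offers 0 and keeps 120.
Round 1 (the studio proposes): rejecting gives the distributor an expected 0.9 × 120 = 108. The studio offers 108 and keeps 120 − 108 = 12.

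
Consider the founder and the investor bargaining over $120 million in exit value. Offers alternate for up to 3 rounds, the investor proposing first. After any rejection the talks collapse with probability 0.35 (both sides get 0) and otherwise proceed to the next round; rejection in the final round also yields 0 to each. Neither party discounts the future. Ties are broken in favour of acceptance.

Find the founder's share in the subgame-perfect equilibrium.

27.3

Round 3 (the investor proposes): the founder will accept anything ≥ 0, so the investor offers 0 and keeps 120.
Round 2 (the founder proposes): rejecting gives the investor an expected 0.65 × 120 = 78. The founder offers 78 and keeps 120 − 78 = 42.
Round 1 (the investor proposes): rejecting gives the founder an expected 0.65 × 42 = 27.3; the investor offers that and keeps 92.7.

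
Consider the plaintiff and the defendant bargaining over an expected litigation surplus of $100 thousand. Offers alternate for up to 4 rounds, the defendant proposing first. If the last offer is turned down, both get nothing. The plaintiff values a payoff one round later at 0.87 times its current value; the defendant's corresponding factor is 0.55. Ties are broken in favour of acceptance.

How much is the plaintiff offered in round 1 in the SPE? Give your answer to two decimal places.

80.78

Round 4 (the plaintiff proposes): rejection yields 0 for the defendant; the plaintiff offers 0 and keeps 100.
Round 3 (the defendant proposes): the plaintiff can get 100 next round, worth 0.87 × 100 = 87 now, so the defendant offers 87, keeping 13.
Round 2 (the plaintiff proposes): the defendant can get 13 next round, worth 0.55 × 13 = 7.15 now. The plaintiff offers 7.15 and keeps 100 − 7.15 = 92.85.
Round 1 (the defendant proposes): the plaintiff can get 92.85 next round, worth 0.87 × 92.85 = 80.7795 now. The defendant offers 80.7795 and keeps 100 − 80.7795 = 19.2205.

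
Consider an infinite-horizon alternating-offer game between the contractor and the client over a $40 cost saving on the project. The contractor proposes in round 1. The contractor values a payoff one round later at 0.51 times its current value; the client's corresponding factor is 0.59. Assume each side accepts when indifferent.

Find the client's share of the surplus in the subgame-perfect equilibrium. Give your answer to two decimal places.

16.54

Let x be the contractor's share when the contractor proposes and y be the client's share when the client proposes.
The client accepts iff offered ≥ 0.59·y, so x = 40 − 0.59y. Symmetrically y = 40 − 0.51x.
Substituting: x = 40 − 0.59(40 − 0.51x), giving x(1 − 0.51·0.59) = 40(1 − 0.59).
So x = 40 × 0.41 / 0.6991 ≈ 23.4587, and the client receives 40 − x ≈ 16.5413.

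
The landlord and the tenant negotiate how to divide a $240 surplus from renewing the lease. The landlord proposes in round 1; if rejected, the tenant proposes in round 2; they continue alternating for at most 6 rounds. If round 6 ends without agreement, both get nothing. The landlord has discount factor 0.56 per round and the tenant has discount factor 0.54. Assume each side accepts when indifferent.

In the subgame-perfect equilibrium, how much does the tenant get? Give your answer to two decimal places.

86.12

By backward induction:
Round 6 (the tenant proposes): rejection yields 0 for the landlord; the tenant offers 0 and keeps 240.
Round 5 (the landlord proposes): the tenant can get 240 next round, worth 0.54 × 240 = 129.6 now, so the landlord offers 129.6, keeping 110.4.
Round 4 (the tenant proposes): the landlord can get 110.4 next round, worth 0.56 × 110.4 = 61.824 now. The tenant offers 61.824 and keeps 240 − 61.824 = 178.176.
Round 3 (the landlord proposes): the tenant can get 178.176 next round, worth 0.54 × 178.176 = 96.21504 now. The landlord offers 96.21504 and keeps 240 − 96.21504 = 143.78496.
Round 2 (the tenant proposes): the landlord can get 143.78496 next round, worth 0.56 × 143.78496 = 80.5195776 now. The tenant offers 80.5195776 and keeps 240 − 80.5195776 = 159.4804224.
Round 1 (the landlord proposes): the tenant can get 159.4804224 next round, worth 0.54 × 159.4804224 = 86.119428096 now. The landlord offers 86.119428096 and keeps 240 − 86.119428096 = 153.880571904.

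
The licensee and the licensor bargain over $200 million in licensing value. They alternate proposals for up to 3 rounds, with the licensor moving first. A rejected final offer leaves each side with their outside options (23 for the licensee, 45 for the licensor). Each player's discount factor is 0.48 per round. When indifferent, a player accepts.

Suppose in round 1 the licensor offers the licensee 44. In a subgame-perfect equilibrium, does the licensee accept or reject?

Round 3 (the licensor proposes): the licensee gets 23 if talks fail, so the licensor offers 23 and keeps 177.
Round 2 (the licensee proposes): the licensor can get 177 next round, worth 0.48 × 177 = 84.96 now; the licensee offers that and keeps 115.04.
So by rejecting in round 1, the licensee gets 115.04 next round, worth 0.48 × 115.04 = 55.2192 now.
Offer 44 < 55.2192, so the licensee rejects.

Reject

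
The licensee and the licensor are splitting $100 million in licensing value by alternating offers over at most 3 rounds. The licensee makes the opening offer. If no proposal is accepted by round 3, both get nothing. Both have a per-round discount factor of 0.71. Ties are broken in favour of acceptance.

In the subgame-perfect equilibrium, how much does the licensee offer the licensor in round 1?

20.59

Round 3 (the licensee proposes): rejection yields 0 for the licensor; the licensee offers 0 and keeps 100.
Round 2 (the licensor proposes): the licensee can get 100 next round, worth 0.71 × 100 = 71 now; the licensor offers that and keeps 29.
Round 1 (the licensee proposes): the licensor can get 29 next round, worth 0.71 × 29 = 20.59 now; the licensee offers that and keeps 79.41.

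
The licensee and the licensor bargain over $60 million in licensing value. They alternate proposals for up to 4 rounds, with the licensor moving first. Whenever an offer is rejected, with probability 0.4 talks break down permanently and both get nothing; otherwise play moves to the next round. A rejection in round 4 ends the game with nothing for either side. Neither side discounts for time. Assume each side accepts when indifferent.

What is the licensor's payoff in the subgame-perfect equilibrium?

By backward induction:
Round 4 (the licensee proposes): the licensor will accept anything ≥ 0, so the licensee offers 0 and keeps 60.
Round 3 (the licensor proposes): rejecting gives the licensee an expected 0.6 × 60 = 36, so the licensor offers 36, keeping 24.
Round 2 (the licensee proposes): rejecting gives the licensor an expected 0.6 × 24 = 14.4, so the licensee offers 14.4, keeping 45.6.
Round 1 (the licensor proposes): rejecting gives the licensee an expected 0.6 × 45.6 = 27.36. The licensor offers 27.36 and keeps 60 − 27.36 = 32.64.

32.64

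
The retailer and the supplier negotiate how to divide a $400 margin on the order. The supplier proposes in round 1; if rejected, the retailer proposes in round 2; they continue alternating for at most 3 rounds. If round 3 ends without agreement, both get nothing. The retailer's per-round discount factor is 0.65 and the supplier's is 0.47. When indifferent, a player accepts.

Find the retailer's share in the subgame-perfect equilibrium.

Round 3 (the supplier proposes): the retailer will accept anything ≥ 0, so the supplier offers 0 and keeps 400.
Round 2 (the retailer proposes): the supplier can get 400 next round, worth 0.47 × 400 = 188 now; the retailer offers that and keeps 212.
Round 1 (the supplier proposes): the retailer can get 212 next round, worth 0.65 × 212 = 137.8 now, so the supplier offers 137.8, keeping 262.2.

137.8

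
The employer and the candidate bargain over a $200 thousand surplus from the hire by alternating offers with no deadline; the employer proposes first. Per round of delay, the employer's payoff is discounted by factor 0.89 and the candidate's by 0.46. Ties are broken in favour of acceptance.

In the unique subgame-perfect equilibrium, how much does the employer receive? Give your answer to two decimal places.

In a stationary SPE each proposer offers the other exactly their discounted continuation value.
If the employer keeps x when proposing and the candidate keeps y when proposing, then x = 200 − 0.46y and y = 200 − 0.89x.
Solving: x = 200(1 − 0.46) / (1 − 0.89·0.46) = 108 / 0.5906 ≈ 182.8649.
The candidate gets 200 − 182.8649 ≈ 17.1351.

182.86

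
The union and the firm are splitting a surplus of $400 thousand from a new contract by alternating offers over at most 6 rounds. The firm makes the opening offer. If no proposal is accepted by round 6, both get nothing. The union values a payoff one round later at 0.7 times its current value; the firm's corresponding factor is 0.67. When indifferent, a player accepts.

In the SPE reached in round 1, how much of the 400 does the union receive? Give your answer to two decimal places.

Round 6 (the union proposes): the firm will accept anything ≥ 0, so the union offers 0 and keeps 400.
Round 5 (the firm proposes): the union can get 400 next round, worth 0.7 × 400 = 280 now; the firm offers that and keeps 120.
Round 4 (the union proposes): the firm can get 120 next round, worth 0.67 × 120 = 80.4 now. The union offers 80.4 and keeps 400 − 80.4 = 319.6.
Round 3 (the firm proposes): the union can get 319.6 next round, worth 0.7 × 319.6 = 223.72 now, so the firm offers 223.72, keeping 176.28.
Round 2 (the union proposes): the firm can get 176.28 next round, worth 0.67 × 176.28 = 118.1076 now, so the union offers 118.1076, keeping 281.8924.
Round 1 (the firm proposes): the union can get 281.8924 next round, worth 0.7 × 281.8924 = 197.32468 now; the firm offers that and keeps 202.67532.

197.32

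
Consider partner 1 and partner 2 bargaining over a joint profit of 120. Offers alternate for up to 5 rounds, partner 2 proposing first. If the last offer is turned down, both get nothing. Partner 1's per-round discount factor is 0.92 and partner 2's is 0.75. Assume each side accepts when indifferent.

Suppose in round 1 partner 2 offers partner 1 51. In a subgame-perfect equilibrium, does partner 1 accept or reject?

Round 5 (partner 2 proposes): rejection yields 0 for partner 1; partner 2 offers 0 and keeps 120.
Round 4 (partner 1 proposes): partner 2 can get 120 next round, worth 0.75 × 120 = 90 now. Partner 1 offers 90 and keeps 120 − 90 = 30.
Round 3 (partner 2 proposes): partner 1 can get 30 next round, worth 0.92 × 30 = 27.6 now. Partner 2 offers 27.6 and keeps 120 − 27.6 = 92.4.
Round 2 (partner 1 proposes): partner 2 can get 92.4 next round, worth 0.75 × 92.4 = 69.3 now, so partner 1 offers 69.3, keeping 50.7.
So by rejecting in round 1, partner 1 gets 50.7 next round, worth 0.92 × 50.7 = 46.644 now.
Offer 51 ≥ 46.644, so partner 1 accepts.

Accept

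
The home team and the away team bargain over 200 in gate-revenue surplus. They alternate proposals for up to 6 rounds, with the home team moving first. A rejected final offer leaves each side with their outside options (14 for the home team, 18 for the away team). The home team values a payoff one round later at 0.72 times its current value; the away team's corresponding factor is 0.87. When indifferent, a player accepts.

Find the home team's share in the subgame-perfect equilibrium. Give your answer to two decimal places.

Round 6 (the away team proposes): the home team gets 14 if talks fail, so the away team offers 14 and keeps 186.
Round 5 (the home team proposes): the away team can get 186 next round, worth 0.87 × 186 = 161.82 now, so the home team offers 161.82, keeping 38.18.
Round 4 (the away team proposes): the home team can get 38.18 next round, worth 0.72 × 38.18 = 27.4896 now. The away team offers 27.4896 and keeps 200 − 27.4896 = 172.5104.
Round 3 (the home team proposes): the away team can get 172.5104 next round, worth 0.87 × 172.5104 = 150.084048 now, so the home team offers 150.084048, keeping 49.915952.
Round 2 (the away team proposes): the home team can get 49.915952 next round, worth 0.72 × 49.915952 = 35.93948544 now; the away team offers that and keeps 164.06051456.
Round 1 (the home team proposes): the away team can get 164.06051456 next round, worth 0.87 × 164.06051456 = 142.7326476672 now. The home team offers 142.7326476672 and keeps 200 − 142.7326476672 = 57.2673523328.

57.27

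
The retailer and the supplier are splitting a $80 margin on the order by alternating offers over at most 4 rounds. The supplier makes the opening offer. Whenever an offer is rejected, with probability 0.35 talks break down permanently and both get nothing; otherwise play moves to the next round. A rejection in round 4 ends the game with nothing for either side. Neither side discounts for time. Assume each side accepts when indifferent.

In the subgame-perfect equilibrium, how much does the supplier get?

39.83

Round 4 (the retailer proposes): the supplier will accept anything ≥ 0, so the retailer offers 0 and keeps 80.
Round 3 (the supplier proposes): rejecting gives the retailer an expected 0.65 × 80 = 52; the supplier offers that and keeps 28.
Round 2 (the retailer proposes): rejecting gives the supplier an expected 0.65 × 28 = 18.2. The retailer offers 18.2 and keeps 80 − 18.2 = 61.8.
Round 1 (the supplier proposes): rejecting gives the retailer an expected 0.65 × 61.8 = 40.17, so the supplier offers 40.17, keeping 39.83.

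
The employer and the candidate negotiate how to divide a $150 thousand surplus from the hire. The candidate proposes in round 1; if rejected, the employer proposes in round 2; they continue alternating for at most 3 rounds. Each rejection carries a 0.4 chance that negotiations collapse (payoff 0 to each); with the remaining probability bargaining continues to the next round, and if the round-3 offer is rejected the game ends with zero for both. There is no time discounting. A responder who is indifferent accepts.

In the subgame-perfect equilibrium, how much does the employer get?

Round 3 (the candidate proposes): rejection yields 0 for the employer; the candidate offers 0 and keeps 150.
Round 2 (the employer proposes): rejecting gives the candidate an expected 0.6 × 150 = 90. The employer offers 90 and keeps 150 − 90 = 60.
Round 1 (the candidate proposes): rejecting gives the employer an expected 0.6 × 60 = 36, so the candidate offers 36, keeping 114.

36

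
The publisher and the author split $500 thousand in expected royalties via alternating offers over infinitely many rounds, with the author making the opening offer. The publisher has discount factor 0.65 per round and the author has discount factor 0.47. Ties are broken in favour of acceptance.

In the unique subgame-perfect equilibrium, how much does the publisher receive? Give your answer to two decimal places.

Let x be the author's share when the author proposes and y be the publisher's share when the publisher proposes.
The publisher accepts iff offered ≥ 0.65·y, so x = 500 − 0.65y. Symmetrically y = 500 − 0.47x.
Substituting: x = 500 − 0.65(500 − 0.47x), giving x(1 − 0.47·0.65) = 500(1 − 0.65).
So x = 500 × 0.35 / 0.6945 ≈ 251.9798, and the publisher receives 500 − x ≈ 248.0202.

248.02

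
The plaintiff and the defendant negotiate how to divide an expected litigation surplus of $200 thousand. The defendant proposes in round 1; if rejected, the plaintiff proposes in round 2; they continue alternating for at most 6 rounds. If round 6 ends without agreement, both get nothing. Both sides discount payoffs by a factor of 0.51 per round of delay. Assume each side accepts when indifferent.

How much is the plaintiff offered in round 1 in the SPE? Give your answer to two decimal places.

69.88

Work backward from the last round.
Round 6 (the plaintiff proposes): the defendant will accept anything ≥ 0, so the plaintiff offers 0 and keeps 200.
Round 5 (the defendant proposes): the plaintiff can get 200 next round, worth 0.51 × 200 = 102 now, so the defendant offers 102, keeping 98.
Round 4 (the plaintiff proposes): the defendant can get 98 next round, worth 0.51 × 98 = 49.98 now; the plaintiff offers that and keeps 150.02.
Round 3 (the defendant proposes): the plaintiff can get 150.02 next round, worth 0.51 × 150.02 = 76.5102 now, so the defendant offers 76.5102, keeping 123.4898.
Round 2 (the plaintiff proposes): the defendant can get 123.4898 next round, worth 0.51 × 123.4898 = 62.979798 now. The plaintiff offers 62.979798 and keeps 200 − 62.979798 = 137.020202.
Round 1 (the defendant proposes): the plaintiff can get 137.020202 next round, worth 0.51 × 137.020202 = 69.88030302 now; the defendant offers that and keeps 130.11969698.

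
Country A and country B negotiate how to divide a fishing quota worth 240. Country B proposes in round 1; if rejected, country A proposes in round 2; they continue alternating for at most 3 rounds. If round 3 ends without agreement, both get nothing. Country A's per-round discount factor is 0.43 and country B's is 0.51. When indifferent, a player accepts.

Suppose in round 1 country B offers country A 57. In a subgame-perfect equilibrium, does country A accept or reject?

Accept

Work out country A's continuation value if the offer is rejected.
Round 3 (country B proposes): country A will accept anything ≥ 0, so country B offers 0 and keeps 240.
Round 2 (country A proposes): country B can get 240 next round, worth 0.51 × 240 = 122.4 now, so country A offers 122.4, keeping 117.6.
So by rejecting in round 1, country A gets 117.6 next round, worth 0.43 × 117.6 = 50.568 now.
Offer 57 ≥ 50.568, so country A accepts.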